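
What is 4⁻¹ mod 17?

gcd(17, 4) = 1  (17 = 4·4 + 1, 4 = 4·1).
Back-substituting, 4·(-4) + 17·(1) = 1.
So 4·-4 ≡ 1 (mod 17), and -4 mod 17 = 13.

13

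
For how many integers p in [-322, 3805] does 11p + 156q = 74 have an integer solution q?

26

gcd(156, 11) = 1  (156 = 14*11 + 2, 11 = 5*2 + 1, 2 = 2*1).
Back-substituting, 11*(71) + 156*(-5) = 1.
Scale by 74: particular solution (5254, -370); reduce p mod 156: (106, -7).
General solution: p = 106 + 156t, q = -7 - 11t for integer t.
-322 ≤ 106 + 156t ≤ 3805 gives t ∈ [-2, 23], which is 26 values.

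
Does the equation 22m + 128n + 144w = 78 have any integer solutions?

gcd(128, 22) = 2  (128 = 5×22 + 18, 22 = 1×18 + 4, 18 = 4×4 + 2, 4 = 2×2).
gcd(2, 144) = 2.
2 divides 78, so integer solutions exist.

yes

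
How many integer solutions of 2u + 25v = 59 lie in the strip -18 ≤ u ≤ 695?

gcd(25, 2) = 1.
By Bézout, 2×(-12) + 25×(1) = 1.
Particular solution: (17, 1).
General solution: u = 17 + 25t, v = 1 - 2t for integer t.
-18 ≤ 17 + 25t ≤ 695 gives t ∈ [-1, 27], which is 29 values.

29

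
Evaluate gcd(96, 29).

gcd(96, 29) = 1  (96 = 3·29 + 9, 29 = 3·9 + 2, 9 = 4·2 + 1, 2 = 2·1).

1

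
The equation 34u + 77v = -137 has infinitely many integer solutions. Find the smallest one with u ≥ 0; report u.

gcd(77, 34):
  77 = 2*34 + 9
  34 = 3*9 + 7
  9 = 1*7 + 2
  7 = 3*2 + 1
  2 = 2*1
so gcd(77, 34) = 1.
1 divides -137, so solutions exist.
Back-substitute for Bézout coefficients:
  1 = 7 - 3*2
  ... = 34*(34) + 77*(-15)
Scale by -137/1 = -137: (u₀, v₀) = (-4658, 2055).
General solution: u = -4658 + 77t, v = 2055 - 34t for integer t.
u ≥ 0: smallest is -4658 mod 77 = 39 (at t = 61), with v = -19.

39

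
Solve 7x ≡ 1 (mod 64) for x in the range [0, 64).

gcd(64, 7) = 1.
By Bézout, 7×(-9) + 64×(1) = 1.
So 7×-9 ≡ 1 (mod 64), and -9 mod 64 = 55.

55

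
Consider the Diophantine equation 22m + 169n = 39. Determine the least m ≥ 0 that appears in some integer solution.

gcd(169, 22) = 1  (169 = 7×22 + 15, 22 = 1×15 + 7, 15 = 2×7 + 1, 7 = 7×1).
1 divides 39, so solutions exist.
Back-substituting, 22×(-23) + 169×(3) = 1.
Scale by 39/1 = 39: (m₀, n₀) = (-897, 117).
General solution: m = -897 + 169t, n = 117 - 22t for integer t.
m ≥ 0: smallest is -897 mod 169 = 117 (at t = 6), with n = -15.

117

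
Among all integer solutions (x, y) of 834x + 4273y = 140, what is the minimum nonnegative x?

gcd(4273, 834):
  4273 = 5*834 + 103
  834 = 8*103 + 10
  103 = 10*10 + 3
  10 = 3*3 + 1
  3 = 3*1
so gcd(4273, 834) = 1.
1 divides 140, so solutions exist.
Back-substitute for Bézout coefficients:
  1 = 10 - 3*3
  ... = 834*(1286) + 4273*(-251)
Scale by 140/1 = 140: (x₀, y₀) = (180040, -35140).
General solution: x = 180040 + 4273t, y = -35140 - 834t for integer t.
x ≥ 0: smallest is 180040 mod 4273 = 574 (at t = -42), with y = -112.

574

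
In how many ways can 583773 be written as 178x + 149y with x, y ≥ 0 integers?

gcd(178, 149):
  178 = 1×149 + 29
  149 = 5×29 + 4
  29 = 7×4 + 1
  4 = 4×1
so gcd(178, 149) = 1.
Back-substitute for Bézout coefficients:
  1 = 29 - 7×4
  ... = 178×(36) + 149×(-43)
Scale by 583773: one solution is (21015828, -25102239). Reduce x mod 149: (123, 3771).
General: x = 123 + 149t, y = 3771 - 178t.
x ≥ 0 ⇒ t ≥ 0; y ≥ 0 ⇒ t ≤ 21. So t ∈ [0, 21]: 22 solutions.

22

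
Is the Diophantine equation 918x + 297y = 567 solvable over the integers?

yes

gcd(918, 297) = 27  (918 = 3·297 + 27, 297 = 11·27).
27 divides 567, so integer solutions exist.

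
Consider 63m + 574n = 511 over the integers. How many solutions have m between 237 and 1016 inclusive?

10

gcd(574, 63):
  574 = 9·63 + 7
  63 = 9·7
so gcd(574, 63) = 7.
Back-substitute for Bézout coefficients:
  7 = 574 - 9·63
  ... = 63·(-9) + 574·(1)
Scale by 73: particular solution (-657, 73); reduce m mod 82: (81, -8).
General solution: m = 81 + 82t, n = -8 - 9t for integer t.
237 ≤ 81 + 82t ≤ 1016 gives t ∈ [2, 11], which is 10 values.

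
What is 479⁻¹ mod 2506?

gcd(2506, 479) = 1.
By Bézout, 479*(-429) + 2506*(82) = 1.
So 479*-429 ≡ 1 (mod 2506), and -429 mod 2506 = 2077.

2077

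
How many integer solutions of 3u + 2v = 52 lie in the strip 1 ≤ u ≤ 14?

7

gcd(3, 2):
  3 = 1·2 + 1
  2 = 2·1
so gcd(3, 2) = 1.
Back-substitute for Bézout coefficients:
  1 = 3 - 1·2
  ... = 3·(1) + 2·(-1)
Scale by 52: particular solution (52, -52); reduce u mod 2: (0, 26).
General solution: u = 0 + 2t, v = 26 - 3t for integer t.
1 ≤ 0 + 2t ≤ 14 gives t ∈ [1, 7], which is 7 values.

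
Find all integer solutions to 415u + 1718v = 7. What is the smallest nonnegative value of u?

gcd(1718, 415) = 1.
1 divides 7, so solutions exist.
By Bézout, 415*(385) + 1718*(-93) = 1.
Scale by 7/1 = 7: (u₀, v₀) = (2695, -651).
General solution: u = 2695 + 1718t, v = -651 - 415t for integer t.
u ≥ 0: smallest is 2695 mod 1718 = 977 (at t = -1), with v = -236.

977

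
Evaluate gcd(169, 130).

13

gcd(169, 130) = 13  (169 = 1*130 + 39, 130 = 3*39 + 13, 39 = 3*13).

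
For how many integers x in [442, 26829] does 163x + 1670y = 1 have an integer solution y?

gcd(1670, 163) = 1  (1670 = 10*163 + 40, 163 = 4*40 + 3, 40 = 13*3 + 1, 3 = 3*1).
Back-substituting, 163*(-543) + 1670*(53) = 1.
Scale by 1: particular solution (-543, 53); reduce x mod 1670: (1127, -110).
General solution: x = 1127 + 1670t, y = -110 - 163t for integer t.
442 ≤ 1127 + 1670t ≤ 26829 gives t ∈ [0, 15], which is 16 values.

16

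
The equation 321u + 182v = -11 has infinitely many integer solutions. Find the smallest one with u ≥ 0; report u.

123

gcd(321, 182) = 1.
1 divides -11, so solutions exist.
By Bézout, 321*(55) + 182*(-97) = 1.
Scale by -11/1 = -11: (u₀, v₀) = (-605, 1067).
General solution: u = -605 + 182t, v = 1067 - 321t for integer t.
u ≥ 0: smallest is -605 mod 182 = 123 (at t = 4), with v = -217.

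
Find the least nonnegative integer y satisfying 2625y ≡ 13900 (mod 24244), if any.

gcd(24244, 2625) = 1.
1 divides 13900, so solutions exist.
By Bézout, 2625*(-2115) + 24244*(229) = 1.
So 2625*(-2115) ≡ 1 (mod 24244); multiply by 13900: y ≡ -29398500 (mod 24244).
Smallest nonnegative: y = -29398500 mod 24244 = 9472.

9472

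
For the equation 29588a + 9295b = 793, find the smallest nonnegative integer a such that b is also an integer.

gcd(29588, 9295) = 13  (29588 = 3·9295 + 1703, 9295 = 5·1703 + 780, 1703 = 2·780 + 143, 780 = 5·143 + 65, 143 = 2·65 + 13, 65 = 5·13).
13 divides 793, so solutions exist.
Back-substituting, 29588·(131) + 9295·(-417) = 13.
Scale by 793/13 = 61: (a₀, b₀) = (7991, -25437).
General solution: a = 7991 + 715t, b = -25437 - 2276t for integer t.
a ≥ 0: smallest is 7991 mod 715 = 126 (at t = -11), with b = -401.

126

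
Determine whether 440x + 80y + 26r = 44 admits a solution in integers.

gcd(440, 80) = 40.
gcd(40, 26) = 2.
2 divides 44, so integer solutions exist.

yes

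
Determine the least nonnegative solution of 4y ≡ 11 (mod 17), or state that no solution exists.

gcd(17, 4):
  17 = 4×4 + 1
  4 = 4×1
so gcd(17, 4) = 1.
1 divides 11, so solutions exist.
Back-substitute for Bézout coefficients:
  1 = 17 - 4×4
  ... = 4×(-4) + 17×(1)
So 4×(-4) ≡ 1 (mod 17); multiply by 11: y ≡ -44 (mod 17).
Smallest nonnegative: y = -44 mod 17 = 7.

7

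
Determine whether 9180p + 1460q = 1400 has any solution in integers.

gcd(9180, 1460):
  9180 = 6×1460 + 420
  1460 = 3×420 + 200
  420 = 2×200 + 20
  200 = 10×20
so gcd(9180, 1460) = 20.
20 divides 1400, so integer solutions exist.

yes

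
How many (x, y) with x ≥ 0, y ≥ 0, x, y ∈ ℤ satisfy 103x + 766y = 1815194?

gcd(766, 103):
  766 = 7×103 + 45
  103 = 2×45 + 13
  45 = 3×13 + 6
  13 = 2×6 + 1
  6 = 6×1
so gcd(766, 103) = 1.
Back-substitute for Bézout coefficients:
  1 = 13 - 2×6
  ... = 103×(119) + 766×(-16)
Scale by 1815194: one solution is (216008086, -29043104). Reduce x mod 766: (682, 2278).
General: x = 682 + 766t, y = 2278 - 103t.
x ≥ 0 ⇒ t ≥ 0; y ≥ 0 ⇒ t ≤ 22. So t ∈ [0, 22]: 23 solutions.

23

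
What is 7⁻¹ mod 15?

13

gcd(15, 7) = 1  (15 = 2×7 + 1, 7 = 7×1).
Back-substituting, 7×(-2) + 15×(1) = 1.
So 7×-2 ≡ 1 (mod 15), and -2 mod 15 = 13.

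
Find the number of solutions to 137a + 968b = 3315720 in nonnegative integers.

25

gcd(968, 137) = 1  (968 = 7·137 + 9, 137 = 15·9 + 2, 9 = 4·2 + 1, 2 = 2·1).
Back-substituting, 137·(-431) + 968·(61) = 1.
Scale by 3315720: one solution is (-1429075320, 202258920). Reduce a mod 968: (504, 3354).
General: a = 504 + 968t, b = 3354 - 137t.
a ≥ 0 ⇒ t ≥ 0; b ≥ 0 ⇒ t ≤ 24. So t ∈ [0, 24]: 25 solutions.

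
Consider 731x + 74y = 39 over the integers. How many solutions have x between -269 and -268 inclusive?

gcd(731, 74) = 1  (731 = 9*74 + 65, 74 = 1*65 + 9, 65 = 7*9 + 2, 9 = 4*2 + 1, 2 = 2*1).
Back-substituting, 731*(-33) + 74*(326) = 1.
Scale by 39: particular solution (-1287, 12714); reduce x mod 74: (45, -444).
General solution: x = 45 + 74t, y = -444 - 731t for integer t.
-269 ≤ 45 + 74t ≤ -268 gives t ∈ [-4, -5], which is 0 values.

0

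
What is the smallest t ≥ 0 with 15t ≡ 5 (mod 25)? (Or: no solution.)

gcd(25, 15) = 5  (25 = 1*15 + 10, 15 = 1*10 + 5, 10 = 2*5).
5 divides 5, so solutions exist.
Back-substituting, 15*(2) + 25*(-1) = 5.
So 15*(2) ≡ 5 (mod 25); multiply by 1: t ≡ 2 (mod 5).
Smallest nonnegative: t = 2 mod 5 = 2.

2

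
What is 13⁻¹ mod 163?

gcd(163, 13):
  163 = 12×13 + 7
  13 = 1×7 + 6
  7 = 1×6 + 1
  6 = 6×1
so gcd(163, 13) = 1.
Back-substitute for Bézout coefficients:
  1 = 7 - 1×6
  ... = 13×(-25) + 163×(2)
So 13×-25 ≡ 1 (mod 163), and -25 mod 163 = 138.

138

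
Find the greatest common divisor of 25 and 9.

gcd(25, 9):
  25 = 2×9 + 7
  9 = 1×7 + 2
  7 = 3×2 + 1
  2 = 2×1
so gcd(25, 9) = 1.

1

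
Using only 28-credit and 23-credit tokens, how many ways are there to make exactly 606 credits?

1

Need nonnegative integers with 28j + 23k = 606.
gcd(28, 23) = 1, and 28·(-9) + 23·(11) = 1.
So (j₀, k₀) = (-5454, 6666); general j = -5454 + 23t, k = 6666 - 28t.
j ≥ 0 ⇒ t ≥ 238; k ≥ 0 ⇒ t ≤ 238. That's 1 value of t.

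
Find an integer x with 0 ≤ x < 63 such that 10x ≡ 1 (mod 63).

19

gcd(63, 10) = 1.
By Bézout, 10×(19) + 63×(-3) = 1.
So 10×19 ≡ 1 (mod 63), and 19 mod 63 = 19.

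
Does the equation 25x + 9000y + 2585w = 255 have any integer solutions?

gcd(9000, 25) = 25  (9000 = 360·25).
gcd(25, 2585) = 5.
5 divides 255, so integer solutions exist.

yes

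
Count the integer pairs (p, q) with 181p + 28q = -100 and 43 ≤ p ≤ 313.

10

gcd(181, 28):
  181 = 6*28 + 13
  28 = 2*13 + 2
  13 = 6*2 + 1
  2 = 2*1
so gcd(181, 28) = 1.
Back-substitute for Bézout coefficients:
  1 = 13 - 6*2
  ... = 181*(13) + 28*(-84)
Scale by -100: particular solution (-1300, 8400); reduce p mod 28: (16, -107).
General solution: p = 16 + 28t, q = -107 - 181t for integer t.
43 ≤ 16 + 28t ≤ 313 gives t ∈ [1, 10], which is 10 values.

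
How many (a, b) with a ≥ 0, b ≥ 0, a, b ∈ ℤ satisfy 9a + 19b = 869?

gcd(19, 9) = 1  (19 = 2×9 + 1, 9 = 9×1).
Back-substituting, 9×(-2) + 19×(1) = 1.
Scale by 869: one solution is (-1738, 869). Reduce a mod 19: (10, 41).
General: a = 10 + 19t, b = 41 - 9t.
a ≥ 0 ⇒ t ≥ 0; b ≥ 0 ⇒ t ≤ 4. So t ∈ [0, 4]: 5 solutions.

5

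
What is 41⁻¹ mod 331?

gcd(331, 41) = 1.
By Bézout, 41*(-113) + 331*(14) = 1.
So 41*-113 ≡ 1 (mod 331), and -113 mod 331 = 218.

218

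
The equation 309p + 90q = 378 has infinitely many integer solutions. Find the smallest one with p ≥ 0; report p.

gcd(309, 90) = 3  (309 = 3·90 + 39, 90 = 2·39 + 12, 39 = 3·12 + 3, 12 = 4·3).
3 divides 378, so solutions exist.
Back-substituting, 309·(7) + 90·(-24) = 3.
Scale by 378/3 = 126: (p₀, q₀) = (882, -3024).
General solution: p = 882 + 30t, q = -3024 - 103t for integer t.
p ≥ 0: smallest is 882 mod 30 = 12 (at t = -29), with q = -37.

12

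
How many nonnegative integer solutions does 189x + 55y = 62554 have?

gcd(189, 55) = 1  (189 = 3·55 + 24, 55 = 2·24 + 7, 24 = 3·7 + 3, 7 = 2·3 + 1, 3 = 3·1).
Back-substituting, 189·(-16) + 55·(55) = 1.
Scale by 62554: one solution is (-1000864, 3440470). Reduce x mod 55: (26, 1048).
General: x = 26 + 55t, y = 1048 - 189t.
x ≥ 0 ⇒ t ≥ 0; y ≥ 0 ⇒ t ≤ 5. So t ∈ [0, 5]: 6 solutions.

6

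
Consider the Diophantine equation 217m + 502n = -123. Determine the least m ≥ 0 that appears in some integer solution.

11

gcd(502, 217):
  502 = 2*217 + 68
  217 = 3*68 + 13
  68 = 5*13 + 3
  13 = 4*3 + 1
  3 = 3*1
so gcd(502, 217) = 1.
1 divides -123, so solutions exist.
Back-substitute for Bézout coefficients:
  1 = 13 - 4*3
  ... = 217*(155) + 502*(-67)
Scale by -123/1 = -123: (m₀, n₀) = (-19065, 8241).
General solution: m = -19065 + 502t, n = 8241 - 217t for integer t.
m ≥ 0: smallest is -19065 mod 502 = 11 (at t = 38), with n = -5.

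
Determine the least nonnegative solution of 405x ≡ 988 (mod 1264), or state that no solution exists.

gcd(1264, 405) = 1  (1264 = 3·405 + 49, 405 = 8·49 + 13, 49 = 3·13 + 10, 13 = 1·10 + 3, 10 = 3·3 + 1, 3 = 3·1).
1 divides 988, so solutions exist.
Back-substituting, 405·(-387) + 1264·(124) = 1.
So 405·(-387) ≡ 1 (mod 1264); multiply by 988: x ≡ -382356 (mod 1264).
Smallest nonnegative: x = -382356 mod 1264 = 636.

636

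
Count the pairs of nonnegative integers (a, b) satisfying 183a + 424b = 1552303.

20

gcd(424, 183) = 1  (424 = 2·183 + 58, 183 = 3·58 + 9, 58 = 6·9 + 4, 9 = 2·4 + 1, 4 = 4·1).
Back-substituting, 183·(95) + 424·(-41) = 1.
Scale by 1552303: one solution is (147468785, -63644423). Reduce a mod 424: (313, 3526).
General: a = 313 + 424t, b = 3526 - 183t.
a ≥ 0 ⇒ t ≥ 0; b ≥ 0 ⇒ t ≤ 19. So t ∈ [0, 19]: 20 solutions.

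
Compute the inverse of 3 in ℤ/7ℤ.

gcd(7, 3) = 1.
By Bézout, 3*(-2) + 7*(1) = 1.
So 3*-2 ≡ 1 (mod 7), and -2 mod 7 = 5.

5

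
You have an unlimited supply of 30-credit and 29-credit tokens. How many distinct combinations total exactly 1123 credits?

1

Need nonnegative integers with 30j + 29k = 1123.
gcd(30, 29) = 1, and 30·(1) + 29·(-1) = 1.
So (j₀, k₀) = (1123, -1123); general j = 1123 + 29t, k = -1123 - 30t.
j ≥ 0 ⇒ t ≥ -38; k ≥ 0 ⇒ t ≤ -38. That's 1 value of t.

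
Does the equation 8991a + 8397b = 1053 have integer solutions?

gcd(8991, 8397):
  8991 = 1·8397 + 594
  8397 = 14·594 + 81
  594 = 7·81 + 27
  81 = 3·27
so gcd(8991, 8397) = 27.
27 divides 1053, so integer solutions exist.

yes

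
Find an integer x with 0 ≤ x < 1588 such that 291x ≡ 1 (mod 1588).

191

gcd(1588, 291):
  1588 = 5×291 + 133
  291 = 2×133 + 25
  133 = 5×25 + 8
  25 = 3×8 + 1
  8 = 8×1
so gcd(1588, 291) = 1.
Back-substitute for Bézout coefficients:
  1 = 25 - 3×8
  ... = 291×(191) + 1588×(-35)
So 291×191 ≡ 1 (mod 1588), and 191 mod 1588 = 191.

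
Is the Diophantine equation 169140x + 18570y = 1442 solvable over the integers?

gcd(169140, 18570) = 30.
30 does not divide 1442 (remainder 2), so no integer solutions.

no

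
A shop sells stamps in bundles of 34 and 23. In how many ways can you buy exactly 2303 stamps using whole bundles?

3

Need nonnegative integers with 34j + 23k = 2303.
gcd(34, 23) = 1, and 34·(-2) + 23·(3) = 1.
So (j₀, k₀) = (-4606, 6909); general j = -4606 + 23t, k = 6909 - 34t.
j ≥ 0 ⇒ t ≥ 201; k ≥ 0 ⇒ t ≤ 203. That's 3 values of t.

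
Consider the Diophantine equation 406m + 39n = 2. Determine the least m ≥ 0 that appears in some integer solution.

5

gcd(406, 39) = 1.
1 divides 2, so solutions exist.
By Bézout, 406·(-17) + 39·(177) = 1.
Scale by 2/1 = 2: (m₀, n₀) = (-34, 354).
General solution: m = -34 + 39t, n = 354 - 406t for integer t.
m ≥ 0: smallest is -34 mod 39 = 5 (at t = 1), with n = -52.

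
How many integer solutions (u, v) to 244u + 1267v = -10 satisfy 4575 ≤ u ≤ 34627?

23

gcd(1267, 244):
  1267 = 5×244 + 47
  244 = 5×47 + 9
  47 = 5×9 + 2
  9 = 4×2 + 1
  2 = 2×1
so gcd(1267, 244) = 1.
Back-substitute for Bézout coefficients:
  1 = 9 - 4×2
  ... = 244×(566) + 1267×(-109)
Scale by -10: particular solution (-5660, 1090); reduce u mod 1267: (675, -130).
General solution: u = 675 + 1267t, v = -130 - 244t for integer t.
4575 ≤ 675 + 1267t ≤ 34627 gives t ∈ [4, 26], which is 23 values.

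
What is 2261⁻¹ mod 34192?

24317

gcd(34192, 2261):
  34192 = 15·2261 + 277
  2261 = 8·277 + 45
  277 = 6·45 + 7
  45 = 6·7 + 3
  7 = 2·3 + 1
  3 = 3·1
so gcd(34192, 2261) = 1.
Back-substitute for Bézout coefficients:
  1 = 7 - 2·3
  ... = 2261·(-9875) + 34192·(653)
So 2261·-9875 ≡ 1 (mod 34192), and -9875 mod 34192 = 24317.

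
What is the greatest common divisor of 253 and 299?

gcd(299, 253):
  299 = 1*253 + 46
  253 = 5*46 + 23
  46 = 2*23
so gcd(299, 253) = 23.

23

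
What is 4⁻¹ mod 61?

46

gcd(61, 4) = 1  (61 = 15*4 + 1, 4 = 4*1).
Back-substituting, 4*(-15) + 61*(1) = 1.
So 4*-15 ≡ 1 (mod 61), and -15 mod 61 = 46.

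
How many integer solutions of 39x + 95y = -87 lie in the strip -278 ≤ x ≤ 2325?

28

gcd(95, 39) = 1  (95 = 2·39 + 17, 39 = 2·17 + 5, 17 = 3·5 + 2, 5 = 2·2 + 1, 2 = 2·1).
Back-substituting, 39·(39) + 95·(-16) = 1.
Scale by -87: particular solution (-3393, 1392); reduce x mod 95: (27, -12).
General solution: x = 27 + 95t, y = -12 - 39t for integer t.
-278 ≤ 27 + 95t ≤ 2325 gives t ∈ [-3, 24], which is 28 values.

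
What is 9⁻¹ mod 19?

gcd(19, 9):
  19 = 2·9 + 1
  9 = 9·1
so gcd(19, 9) = 1.
Back-substitute for Bézout coefficients:
  1 = 19 - 2·9
  ... = 9·(-2) + 19·(1)
So 9·-2 ≡ 1 (mod 19), and -2 mod 19 = 17.

17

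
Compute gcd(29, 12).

gcd(29, 12) = 1  (29 = 2*12 + 5, 12 = 2*5 + 2, 5 = 2*2 + 1, 2 = 2*1).

1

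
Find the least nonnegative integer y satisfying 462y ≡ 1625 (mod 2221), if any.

1364

gcd(2221, 462) = 1.
1 divides 1625, so solutions exist.
By Bézout, 462×(-524) + 2221×(109) = 1.
So 462×(-524) ≡ 1 (mod 2221); multiply by 1625: y ≡ -851500 (mod 2221).
Smallest nonnegative: y = -851500 mod 2221 = 1364.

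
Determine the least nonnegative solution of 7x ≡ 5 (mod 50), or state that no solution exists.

gcd(50, 7) = 1  (50 = 7·7 + 1, 7 = 7·1).
1 divides 5, so solutions exist.
Back-substituting, 7·(-7) + 50·(1) = 1.
So 7·(-7) ≡ 1 (mod 50); multiply by 5: x ≡ -35 (mod 50).
Smallest nonnegative: x = -35 mod 50 = 15.

15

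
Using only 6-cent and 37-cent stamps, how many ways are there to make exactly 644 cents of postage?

Need nonnegative integers with 6j + 37k = 644.
gcd(6, 37) = 1, and 6·(-6) + 37·(1) = 1.
So (j₀, k₀) = (-3864, 644); general j = -3864 + 37t, k = 644 - 6t.
j ≥ 0 ⇒ t ≥ 105; k ≥ 0 ⇒ t ≤ 107. That's 3 values of t.

3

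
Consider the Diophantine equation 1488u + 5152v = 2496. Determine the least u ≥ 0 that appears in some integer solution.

gcd(5152, 1488):
  5152 = 3×1488 + 688
  1488 = 2×688 + 112
  688 = 6×112 + 16
  112 = 7×16
so gcd(5152, 1488) = 16.
16 divides 2496, so solutions exist.
Back-substitute for Bézout coefficients:
  16 = 688 - 6×112
  ... = 1488×(-45) + 5152×(13)
Scale by 2496/16 = 156: (u₀, v₀) = (-7020, 2028).
General solution: u = -7020 + 322t, v = 2028 - 93t for integer t.
u ≥ 0: smallest is -7020 mod 322 = 64 (at t = 22), with v = -18.

64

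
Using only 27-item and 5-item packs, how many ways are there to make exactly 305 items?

3

Need nonnegative integers with 27j + 5k = 305.
gcd(27, 5) = 1, and 27·(-2) + 5·(11) = 1.
So (j₀, k₀) = (-610, 3355); general j = -610 + 5t, k = 3355 - 27t.
j ≥ 0 ⇒ t ≥ 122; k ≥ 0 ⇒ t ≤ 124. That's 3 values of t.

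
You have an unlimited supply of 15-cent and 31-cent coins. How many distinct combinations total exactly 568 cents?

1

Need nonnegative integers with 15j + 31k = 568.
gcd(15, 31) = 1, and 15·(-2) + 31·(1) = 1.
So (j₀, k₀) = (-1136, 568); general j = -1136 + 31t, k = 568 - 15t.
j ≥ 0 ⇒ t ≥ 37; k ≥ 0 ⇒ t ≤ 37. That's 1 value of t.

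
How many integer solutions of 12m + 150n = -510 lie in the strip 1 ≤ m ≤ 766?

gcd(150, 12):
  150 = 12×12 + 6
  12 = 2×6
so gcd(150, 12) = 6.
Back-substitute for Bézout coefficients:
  6 = 150 - 12×12
  ... = 12×(-12) + 150×(1)
Scale by -85: particular solution (1020, -85); reduce m mod 25: (20, -5).
General solution: m = 20 + 25t, n = -5 - 2t for integer t.
1 ≤ 20 + 25t ≤ 766 gives t ∈ [0, 29], which is 30 values.

30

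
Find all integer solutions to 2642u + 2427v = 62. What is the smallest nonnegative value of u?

gcd(2642, 2427):
  2642 = 1*2427 + 215
  2427 = 11*215 + 62
  215 = 3*62 + 29
  62 = 2*29 + 4
  29 = 7*4 + 1
  4 = 4*1
so gcd(2642, 2427) = 1.
1 divides 62, so solutions exist.
Back-substitute for Bézout coefficients:
  1 = 29 - 7*4
  ... = 2642*(587) + 2427*(-639)
Scale by 62/1 = 62: (u₀, v₀) = (36394, -39618).
General solution: u = 36394 + 2427t, v = -39618 - 2642t for integer t.
u ≥ 0: smallest is 36394 mod 2427 = 2416 (at t = -14), with v = -2630.

2416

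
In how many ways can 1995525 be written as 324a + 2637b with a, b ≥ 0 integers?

21

gcd(2637, 324):
  2637 = 8*324 + 45
  324 = 7*45 + 9
  45 = 5*9
so gcd(2637, 324) = 9.
Back-substitute for Bézout coefficients:
  9 = 324 - 7*45
  ... = 324*(57) + 2637*(-7)
Scale by 221725: one solution is (12638325, -1552075). Reduce a mod 293: (63, 749).
General: a = 63 + 293t, b = 749 - 36t.
a ≥ 0 ⇒ t ≥ 0; b ≥ 0 ⇒ t ≤ 20. So t ∈ [0, 20]: 21 solutions.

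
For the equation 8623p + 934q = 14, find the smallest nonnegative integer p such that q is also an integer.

452

gcd(8623, 934):
  8623 = 9×934 + 217
  934 = 4×217 + 66
  217 = 3×66 + 19
  66 = 3×19 + 9
  19 = 2×9 + 1
  9 = 9×1
so gcd(8623, 934) = 1.
1 divides 14, so solutions exist.
Back-substitute for Bézout coefficients:
  1 = 19 - 2×9
  ... = 8623×(99) + 934×(-914)
Scale by 14/1 = 14: (p₀, q₀) = (1386, -12796).
General solution: p = 1386 + 934t, q = -12796 - 8623t for integer t.
p ≥ 0: smallest is 1386 mod 934 = 452 (at t = -1), with q = -4173.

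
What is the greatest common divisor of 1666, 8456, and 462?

14

gcd(8456, 1666) = 14.
gcd(14, 462) = 14.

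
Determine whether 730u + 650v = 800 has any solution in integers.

yes

gcd(730, 650) = 10.
10 divides 800, so integer solutions exist.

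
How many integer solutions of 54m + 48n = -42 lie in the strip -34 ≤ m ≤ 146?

23

gcd(54, 48):
  54 = 1×48 + 6
  48 = 8×6
so gcd(54, 48) = 6.
Back-substitute for Bézout coefficients:
  6 = 54 - 1×48
  ... = 54×(1) + 48×(-1)
Scale by -7: particular solution (-7, 7); reduce m mod 8: (1, -2).
General solution: m = 1 + 8t, n = -2 - 9t for integer t.
-34 ≤ 1 + 8t ≤ 146 gives t ∈ [-4, 18], which is 23 values.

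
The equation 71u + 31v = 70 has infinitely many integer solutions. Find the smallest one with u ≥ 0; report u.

25

gcd(71, 31):
  71 = 2×31 + 9
  31 = 3×9 + 4
  9 = 2×4 + 1
  4 = 4×1
so gcd(71, 31) = 1.
1 divides 70, so solutions exist.
Back-substitute for Bézout coefficients:
  1 = 9 - 2×4
  ... = 71×(7) + 31×(-16)
Scale by 70/1 = 70: (u₀, v₀) = (490, -1120).
General solution: u = 490 + 31t, v = -1120 - 71t for integer t.
u ≥ 0: smallest is 490 mod 31 = 25 (at t = -15), with v = -55.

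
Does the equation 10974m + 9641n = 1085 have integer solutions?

gcd(10974, 9641) = 31.
31 divides 1085, so integer solutions exist.

yes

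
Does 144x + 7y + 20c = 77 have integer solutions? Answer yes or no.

gcd(144, 7) = 1  (144 = 20·7 + 4, 7 = 1·4 + 3, 4 = 1·3 + 1, 3 = 3·1).
gcd(1, 20) = 1.
1 divides 77, so integer solutions exist.

yes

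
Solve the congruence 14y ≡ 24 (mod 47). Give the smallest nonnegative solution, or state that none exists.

gcd(47, 14):
  47 = 3·14 + 5
  14 = 2·5 + 4
  5 = 1·4 + 1
  4 = 4·1
so gcd(47, 14) = 1.
1 divides 24, so solutions exist.
Back-substitute for Bézout coefficients:
  1 = 5 - 1·4
  ... = 14·(-10) + 47·(3)
So 14·(-10) ≡ 1 (mod 47); multiply by 24: y ≡ -240 (mod 47).
Smallest nonnegative: y = -240 mod 47 = 42.

42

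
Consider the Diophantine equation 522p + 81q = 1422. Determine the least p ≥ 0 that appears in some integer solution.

8

gcd(522, 81):
  522 = 6×81 + 36
  81 = 2×36 + 9
  36 = 4×9
so gcd(522, 81) = 9.
9 divides 1422, so solutions exist.
Back-substitute for Bézout coefficients:
  9 = 81 - 2×36
  ... = 522×(-2) + 81×(13)
Scale by 1422/9 = 158: (p₀, q₀) = (-316, 2054).
General solution: p = -316 + 9t, q = 2054 - 58t for integer t.
p ≥ 0: smallest is -316 mod 9 = 8 (at t = 36), with q = -34.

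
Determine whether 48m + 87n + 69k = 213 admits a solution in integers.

gcd(87, 48) = 3.
gcd(3, 69) = 3.
3 divides 213, so integer solutions exist.

yes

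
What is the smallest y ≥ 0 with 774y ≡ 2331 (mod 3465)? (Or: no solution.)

gcd(3465, 774) = 9  (3465 = 4·774 + 369, 774 = 2·369 + 36, 369 = 10·36 + 9, 36 = 4·9).
9 divides 2331, so solutions exist.
Back-substituting, 774·(-94) + 3465·(21) = 9.
So 774·(-94) ≡ 9 (mod 3465); multiply by 259: y ≡ -24346 (mod 385).
Smallest nonnegative: y = -24346 mod 385 = 294.

294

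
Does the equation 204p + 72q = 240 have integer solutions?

gcd(204, 72) = 12.
12 divides 240, so integer solutions exist.

yes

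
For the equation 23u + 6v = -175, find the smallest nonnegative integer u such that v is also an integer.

1

gcd(23, 6) = 1.
1 divides -175, so solutions exist.
By Bézout, 23·(-1) + 6·(4) = 1.
Scale by -175/1 = -175: (u₀, v₀) = (175, -700).
General solution: u = 175 + 6t, v = -700 - 23t for integer t.
u ≥ 0: smallest is 175 mod 6 = 1 (at t = -29), with v = -33.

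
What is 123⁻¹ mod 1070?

87

gcd(1070, 123):
  1070 = 8·123 + 86
  123 = 1·86 + 37
  86 = 2·37 + 12
  37 = 3·12 + 1
  12 = 12·1
so gcd(1070, 123) = 1.
Back-substitute for Bézout coefficients:
  1 = 37 - 3·12
  ... = 123·(87) + 1070·(-10)
So 123·87 ≡ 1 (mod 1070), and 87 mod 1070 = 87.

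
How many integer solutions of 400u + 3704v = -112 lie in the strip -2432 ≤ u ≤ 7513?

21

gcd(3704, 400) = 8.
By Bézout, 400·(213) + 3704·(-23) = 8.
Particular solution: (259, -28).
General solution: u = 259 + 463t, v = -28 - 50t for integer t.
-2432 ≤ 259 + 463t ≤ 7513 gives t ∈ [-5, 15], which is 21 values.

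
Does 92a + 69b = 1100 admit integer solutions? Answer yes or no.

no

gcd(92, 69) = 23.
23 does not divide 1100 (remainder 19), so no integer solutions.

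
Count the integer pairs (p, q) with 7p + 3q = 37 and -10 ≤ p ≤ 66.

25

gcd(7, 3) = 1.
By Bézout, 7·(1) + 3·(-2) = 1.
Particular solution: (1, 10).
General solution: p = 1 + 3t, q = 10 - 7t for integer t.
-10 ≤ 1 + 3t ≤ 66 gives t ∈ [-3, 21], which is 25 values.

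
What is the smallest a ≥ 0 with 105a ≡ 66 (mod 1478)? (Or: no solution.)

254

gcd(1478, 105) = 1.
1 divides 66, so solutions exist.
By Bézout, 105×(183) + 1478×(-13) = 1.
So 105×(183) ≡ 1 (mod 1478); multiply by 66: a ≡ 12078 (mod 1478).
Smallest nonnegative: a = 12078 mod 1478 = 254.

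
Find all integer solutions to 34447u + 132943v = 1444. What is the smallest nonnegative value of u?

gcd(132943, 34447):
  132943 = 3×34447 + 29602
  34447 = 1×29602 + 4845
  29602 = 6×4845 + 532
  4845 = 9×532 + 57
  532 = 9×57 + 19
  57 = 3×19
so gcd(132943, 34447) = 19.
19 divides 1444, so solutions exist.
Back-substitute for Bézout coefficients:
  19 = 532 - 9×57
  ... = 34447×(-2250) + 132943×(583)
Scale by 1444/19 = 76: (u₀, v₀) = (-171000, 44308).
General solution: u = -171000 + 6997t, v = 44308 - 1813t for integer t.
u ≥ 0: smallest is -171000 mod 6997 = 3925 (at t = 25), with v = -1017.

3925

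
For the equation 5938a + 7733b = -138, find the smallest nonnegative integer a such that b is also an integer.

gcd(7733, 5938):
  7733 = 1×5938 + 1795
  5938 = 3×1795 + 553
  1795 = 3×553 + 136
  553 = 4×136 + 9
  136 = 15×9 + 1
  9 = 9×1
so gcd(7733, 5938) = 1.
1 divides -138, so solutions exist.
Back-substitute for Bézout coefficients:
  1 = 136 - 15×9
  ... = 5938×(-853) + 7733×(655)
Scale by -138/1 = -138: (a₀, b₀) = (117714, -90390).
General solution: a = 117714 + 7733t, b = -90390 - 5938t for integer t.
a ≥ 0: smallest is 117714 mod 7733 = 1719 (at t = -15), with b = -1320.

1719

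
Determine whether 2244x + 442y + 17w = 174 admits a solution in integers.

gcd(2244, 442):
  2244 = 5×442 + 34
  442 = 13×34
so gcd(2244, 442) = 34.
gcd(34, 17) = 17.
17 does not divide 174 (remainder 4), so no integer solutions.

no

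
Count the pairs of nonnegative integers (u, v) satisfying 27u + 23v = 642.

gcd(27, 23) = 1  (27 = 1×23 + 4, 23 = 5×4 + 3, 4 = 1×3 + 1, 3 = 3×1).
Back-substituting, 27×(6) + 23×(-7) = 1.
Scale by 642: one solution is (3852, -4494). Reduce u mod 23: (11, 15).
General: u = 11 + 23t, v = 15 - 27t.
u ≥ 0 ⇒ t ≥ 0; v ≥ 0 ⇒ t ≤ 0. So t ∈ [0, 0]: 1 solution.

1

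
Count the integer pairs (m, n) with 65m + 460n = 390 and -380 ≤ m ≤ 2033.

gcd(460, 65) = 5  (460 = 7·65 + 5, 65 = 13·5).
Back-substituting, 65·(-7) + 460·(1) = 5.
Scale by 78: particular solution (-546, 78); reduce m mod 92: (6, 0).
General solution: m = 6 + 92t, n = 0 - 13t for integer t.
-380 ≤ 6 + 92t ≤ 2033 gives t ∈ [-4, 22], which is 27 values.

27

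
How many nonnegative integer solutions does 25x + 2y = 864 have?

18

gcd(25, 2) = 1  (25 = 12*2 + 1, 2 = 2*1).
Back-substituting, 25*(1) + 2*(-12) = 1.
Scale by 864: one solution is (864, -10368). Reduce x mod 2: (0, 432).
General: x = 0 + 2t, y = 432 - 25t.
x ≥ 0 ⇒ t ≥ 0; y ≥ 0 ⇒ t ≤ 17. So t ∈ [0, 17]: 18 solutions.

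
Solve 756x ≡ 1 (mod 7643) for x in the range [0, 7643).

3407

gcd(7643, 756):
  7643 = 10·756 + 83
  756 = 9·83 + 9
  83 = 9·9 + 2
  9 = 4·2 + 1
  2 = 2·1
so gcd(7643, 756) = 1.
Back-substitute for Bézout coefficients:
  1 = 9 - 4·2
  ... = 756·(3407) + 7643·(-337)
So 756·3407 ≡ 1 (mod 7643), and 3407 mod 7643 = 3407.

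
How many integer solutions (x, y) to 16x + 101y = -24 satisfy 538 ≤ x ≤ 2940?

gcd(101, 16) = 1  (101 = 6·16 + 5, 16 = 3·5 + 1, 5 = 5·1).
Back-substituting, 16·(19) + 101·(-3) = 1.
Scale by -24: particular solution (-456, 72); reduce x mod 101: (49, -8).
General solution: x = 49 + 101t, y = -8 - 16t for integer t.
538 ≤ 49 + 101t ≤ 2940 gives t ∈ [5, 28], which is 24 values.

24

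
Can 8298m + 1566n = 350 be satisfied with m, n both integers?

gcd(8298, 1566):
  8298 = 5×1566 + 468
  1566 = 3×468 + 162
  468 = 2×162 + 144
  162 = 1×144 + 18
  144 = 8×18
so gcd(8298, 1566) = 18.
18 does not divide 350 (remainder 8), so no integer solutions.

no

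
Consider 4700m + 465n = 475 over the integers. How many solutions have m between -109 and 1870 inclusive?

21

gcd(4700, 465) = 5  (4700 = 10*465 + 50, 465 = 9*50 + 15, 50 = 3*15 + 5, 15 = 3*5).
Back-substituting, 4700*(28) + 465*(-283) = 5.
Scale by 95: particular solution (2660, -26885); reduce m mod 93: (56, -565).
General solution: m = 56 + 93t, n = -565 - 940t for integer t.
-109 ≤ 56 + 93t ≤ 1870 gives t ∈ [-1, 19], which is 21 values.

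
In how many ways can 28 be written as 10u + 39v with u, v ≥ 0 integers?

gcd(39, 10):
  39 = 3·10 + 9
  10 = 1·9 + 1
  9 = 9·1
so gcd(39, 10) = 1.
Back-substitute for Bézout coefficients:
  1 = 10 - 1·9
  ... = 10·(4) + 39·(-1)
Scale by 28: one solution is (112, -28). Reduce u mod 39: (34, -8).
General: u = 34 + 39t, v = -8 - 10t.
u ≥ 0 ⇒ t ≥ 0; v ≥ 0 ⇒ t ≤ -1. So t ∈ [0, -1]: 0 solutions.

0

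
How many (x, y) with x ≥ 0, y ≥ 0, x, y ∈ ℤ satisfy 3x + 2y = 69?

gcd(3, 2) = 1  (3 = 1·2 + 1, 2 = 2·1).
Back-substituting, 3·(1) + 2·(-1) = 1.
Scale by 69: one solution is (69, -69). Reduce x mod 2: (1, 33).
General: x = 1 + 2t, y = 33 - 3t.
x ≥ 0 ⇒ t ≥ 0; y ≥ 0 ⇒ t ≤ 11. So t ∈ [0, 11]: 12 solutions.

12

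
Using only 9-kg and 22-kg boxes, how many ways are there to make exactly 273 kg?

2

Need nonnegative integers with 9j + 22k = 273.
gcd(9, 22) = 1, and 9·(5) + 22·(-2) = 1.
So (j₀, k₀) = (1365, -546); general j = 1365 + 22t, k = -546 - 9t.
j ≥ 0 ⇒ t ≥ -62; k ≥ 0 ⇒ t ≤ -61. That's 2 values of t.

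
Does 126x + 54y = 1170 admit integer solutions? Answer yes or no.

gcd(126, 54) = 18.
18 divides 1170, so integer solutions exist.

yes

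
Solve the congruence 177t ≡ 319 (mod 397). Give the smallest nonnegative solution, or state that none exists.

gcd(397, 177) = 1.
1 divides 319, so solutions exist.
By Bézout, 177·(-157) + 397·(70) = 1.
So 177·(-157) ≡ 1 (mod 397); multiply by 319: t ≡ -50083 (mod 397).
Smallest nonnegative: t = -50083 mod 397 = 336.

336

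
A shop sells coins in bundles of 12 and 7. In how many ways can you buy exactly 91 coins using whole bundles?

Need nonnegative integers with 12j + 7k = 91.
gcd(12, 7) = 1, and 12·(3) + 7·(-5) = 1.
So (j₀, k₀) = (273, -455); general j = 273 + 7t, k = -455 - 12t.
j ≥ 0 ⇒ t ≥ -39; k ≥ 0 ⇒ t ≤ -38. That's 2 values of t.

2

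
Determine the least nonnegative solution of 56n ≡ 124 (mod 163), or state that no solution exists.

107

gcd(163, 56) = 1  (163 = 2*56 + 51, 56 = 1*51 + 5, 51 = 10*5 + 1, 5 = 5*1).
1 divides 124, so solutions exist.
Back-substituting, 56*(-32) + 163*(11) = 1.
So 56*(-32) ≡ 1 (mod 163); multiply by 124: n ≡ -3968 (mod 163).
Smallest nonnegative: n = -3968 mod 163 = 107.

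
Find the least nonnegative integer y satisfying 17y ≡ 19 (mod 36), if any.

35

gcd(36, 17) = 1  (36 = 2*17 + 2, 17 = 8*2 + 1, 2 = 2*1).
1 divides 19, so solutions exist.
Back-substituting, 17*(17) + 36*(-8) = 1.
So 17*(17) ≡ 1 (mod 36); multiply by 19: y ≡ 323 (mod 36).
Smallest nonnegative: y = 323 mod 36 = 35.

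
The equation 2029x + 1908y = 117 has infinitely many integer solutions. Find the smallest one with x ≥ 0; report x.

gcd(2029, 1908):
  2029 = 1·1908 + 121
  1908 = 15·121 + 93
  121 = 1·93 + 28
  93 = 3·28 + 9
  28 = 3·9 + 1
  9 = 9·1
so gcd(2029, 1908) = 1.
1 divides 117, so solutions exist.
Back-substitute for Bézout coefficients:
  1 = 28 - 3·9
  ... = 2029·(205) + 1908·(-218)
Scale by 117/1 = 117: (x₀, y₀) = (23985, -25506).
General solution: x = 23985 + 1908t, y = -25506 - 2029t for integer t.
x ≥ 0: smallest is 23985 mod 1908 = 1089 (at t = -12), with y = -1158.

1089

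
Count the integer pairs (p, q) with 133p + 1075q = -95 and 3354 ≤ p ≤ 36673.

gcd(1075, 133) = 1  (1075 = 8×133 + 11, 133 = 12×11 + 1, 11 = 11×1).
Back-substituting, 133×(97) + 1075×(-12) = 1.
Scale by -95: particular solution (-9215, 1140); reduce p mod 1075: (460, -57).
General solution: p = 460 + 1075t, q = -57 - 133t for integer t.
3354 ≤ 460 + 1075t ≤ 36673 gives t ∈ [3, 33], which is 31 values.

31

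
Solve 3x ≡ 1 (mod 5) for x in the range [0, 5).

gcd(5, 3):
  5 = 1×3 + 2
  3 = 1×2 + 1
  2 = 2×1
so gcd(5, 3) = 1.
Back-substitute for Bézout coefficients:
  1 = 3 - 1×2
  ... = 3×(2) + 5×(-1)
So 3×2 ≡ 1 (mod 5), and 2 mod 5 = 2.

2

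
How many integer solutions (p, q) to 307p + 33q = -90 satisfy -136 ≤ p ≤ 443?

17

gcd(307, 33) = 1.
By Bézout, 307*(10) + 33*(-93) = 1.
Particular solution: (24, -226).
General solution: p = 24 + 33t, q = -226 - 307t for integer t.
-136 ≤ 24 + 33t ≤ 443 gives t ∈ [-4, 12], which is 17 values.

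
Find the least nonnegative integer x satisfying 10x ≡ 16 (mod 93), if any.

76

gcd(93, 10) = 1.
1 divides 16, so solutions exist.
By Bézout, 10*(28) + 93*(-3) = 1.
So 10*(28) ≡ 1 (mod 93); multiply by 16: x ≡ 448 (mod 93).
Smallest nonnegative: x = 448 mod 93 = 76.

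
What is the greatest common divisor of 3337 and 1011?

gcd(3337, 1011):
  3337 = 3·1011 + 304
  1011 = 3·304 + 99
  304 = 3·99 + 7
  99 = 14·7 + 1
  7 = 7·1
so gcd(3337, 1011) = 1.

1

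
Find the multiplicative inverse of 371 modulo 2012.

gcd(2012, 371) = 1  (2012 = 5*371 + 157, 371 = 2*157 + 57, 157 = 2*57 + 43, 57 = 1*43 + 14, 43 = 3*14 + 1, 14 = 14*1).
Back-substituting, 371*(-141) + 2012*(26) = 1.
So 371*-141 ≡ 1 (mod 2012), and -141 mod 2012 = 1871.

1871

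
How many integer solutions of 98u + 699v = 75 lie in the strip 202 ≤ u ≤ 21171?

gcd(699, 98):
  699 = 7×98 + 13
  98 = 7×13 + 7
  13 = 1×7 + 6
  7 = 1×6 + 1
  6 = 6×1
so gcd(699, 98) = 1.
Back-substitute for Bézout coefficients:
  1 = 7 - 1×6
  ... = 98×(107) + 699×(-15)
Scale by 75: particular solution (8025, -1125); reduce u mod 699: (336, -47).
General solution: u = 336 + 699t, v = -47 - 98t for integer t.
202 ≤ 336 + 699t ≤ 21171 gives t ∈ [0, 29], which is 30 values.

30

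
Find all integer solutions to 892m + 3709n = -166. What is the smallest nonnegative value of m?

gcd(3709, 892):
  3709 = 4×892 + 141
  892 = 6×141 + 46
  141 = 3×46 + 3
  46 = 15×3 + 1
  3 = 3×1
so gcd(3709, 892) = 1.
1 divides -166, so solutions exist.
Back-substitute for Bézout coefficients:
  1 = 46 - 15×3
  ... = 892×(1210) + 3709×(-291)
Scale by -166/1 = -166: (m₀, n₀) = (-200860, 48306).
General solution: m = -200860 + 3709t, n = 48306 - 892t for integer t.
m ≥ 0: smallest is -200860 mod 3709 = 3135 (at t = 55), with n = -754.

3135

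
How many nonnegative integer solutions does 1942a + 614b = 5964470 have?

10

gcd(1942, 614):
  1942 = 3*614 + 100
  614 = 6*100 + 14
  100 = 7*14 + 2
  14 = 7*2
so gcd(1942, 614) = 2.
Back-substitute for Bézout coefficients:
  2 = 100 - 7*14
  ... = 1942*(43) + 614*(-136)
Scale by 2982235: one solution is (128236105, -405583960). Reduce a mod 307: (56, 9537).
General: a = 56 + 307t, b = 9537 - 971t.
a ≥ 0 ⇒ t ≥ 0; b ≥ 0 ⇒ t ≤ 9. So t ∈ [0, 9]: 10 solutions.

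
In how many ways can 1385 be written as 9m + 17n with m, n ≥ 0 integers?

gcd(17, 9) = 1.
By Bézout, 9×(2) + 17×(-1) = 1.
One solution: (16, 73).
General: m = 16 + 17t, n = 73 - 9t.
m ≥ 0 ⇒ t ≥ 0; n ≥ 0 ⇒ t ≤ 8. So t ∈ [0, 8]: 9 solutions.

9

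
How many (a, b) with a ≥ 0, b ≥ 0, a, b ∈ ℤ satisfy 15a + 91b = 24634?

18

gcd(91, 15) = 1  (91 = 6×15 + 1, 15 = 15×1).
Back-substituting, 15×(-6) + 91×(1) = 1.
Scale by 24634: one solution is (-147804, 24634). Reduce a mod 91: (71, 259).
General: a = 71 + 91t, b = 259 - 15t.
a ≥ 0 ⇒ t ≥ 0; b ≥ 0 ⇒ t ≤ 17. So t ∈ [0, 17]: 18 solutions.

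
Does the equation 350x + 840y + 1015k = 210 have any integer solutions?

yes

gcd(840, 350) = 70  (840 = 2*350 + 140, 350 = 2*140 + 70, 140 = 2*70).
gcd(70, 1015) = 35.
35 divides 210, so integer solutions exist.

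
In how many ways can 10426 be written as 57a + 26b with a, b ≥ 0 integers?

8

gcd(57, 26):
  57 = 2*26 + 5
  26 = 5*5 + 1
  5 = 5*1
so gcd(57, 26) = 1.
Back-substitute for Bézout coefficients:
  1 = 26 - 5*5
  ... = 57*(-5) + 26*(11)
Scale by 10426: one solution is (-52130, 114686). Reduce a mod 26: (0, 401).
General: a = 0 + 26t, b = 401 - 57t.
a ≥ 0 ⇒ t ≥ 0; b ≥ 0 ⇒ t ≤ 7. So t ∈ [0, 7]: 8 solutions.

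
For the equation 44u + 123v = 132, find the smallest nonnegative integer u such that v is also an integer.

gcd(123, 44):
  123 = 2×44 + 35
  44 = 1×35 + 9
  35 = 3×9 + 8
  9 = 1×8 + 1
  8 = 8×1
so gcd(123, 44) = 1.
1 divides 132, so solutions exist.
Back-substitute for Bézout coefficients:
  1 = 9 - 1×8
  ... = 44×(14) + 123×(-5)
Scale by 132/1 = 132: (u₀, v₀) = (1848, -660).
General solution: u = 1848 + 123t, v = -660 - 44t for integer t.
u ≥ 0: smallest is 1848 mod 123 = 3 (at t = -15), with v = 0.

3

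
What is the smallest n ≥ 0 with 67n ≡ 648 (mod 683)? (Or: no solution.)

gcd(683, 67) = 1  (683 = 10×67 + 13, 67 = 5×13 + 2, 13 = 6×2 + 1, 2 = 2×1).
1 divides 648, so solutions exist.
Back-substituting, 67×(-316) + 683×(31) = 1.
So 67×(-316) ≡ 1 (mod 683); multiply by 648: n ≡ -204768 (mod 683).
Smallest nonnegative: n = -204768 mod 683 = 132.

132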